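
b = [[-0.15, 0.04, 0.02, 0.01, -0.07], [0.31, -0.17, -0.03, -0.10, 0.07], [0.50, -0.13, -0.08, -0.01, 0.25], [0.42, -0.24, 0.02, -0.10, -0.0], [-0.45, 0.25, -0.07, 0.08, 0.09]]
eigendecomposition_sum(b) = [[-0.15, 0.07, 0.01, 0.03, -0.03], [0.39, -0.18, -0.02, -0.07, 0.08], [0.51, -0.23, -0.02, -0.1, 0.1], [0.39, -0.18, -0.02, -0.07, 0.08], [-0.28, 0.13, 0.01, 0.05, -0.06]] + [[0.05, -0.02, 0.02, 0.0, -0.02],[-0.02, 0.01, -0.01, -0.00, 0.01],[-0.15, 0.08, -0.05, -0.01, 0.08],[0.1, -0.05, 0.03, 0.01, -0.05],[-0.23, 0.11, -0.08, -0.02, 0.11]] + [[-0.06,-0.01,-0.00,-0.02,-0.02], [-0.05,-0.01,-0.0,-0.02,-0.01], [0.29,0.04,0.02,0.1,0.08], [-0.12,-0.02,-0.01,-0.04,-0.03], [0.12,0.02,0.01,0.04,0.04]] + [[0.01, 0.00, 0.0, 0.0, 0.00], [-0.01, -0.0, -0.0, -0.0, -0.0], [-0.15, -0.01, -0.03, -0.02, -0.02], [0.05, 0.0, 0.01, 0.01, 0.01], [-0.06, -0.0, -0.01, -0.01, -0.01]] + [[-0.0, 0.00, -0.0, -0.00, -0.00], [-0.0, 0.00, -0.00, -0.01, -0.0], [0.01, -0.01, 0.00, 0.01, 0.01], [0.00, -0.00, 0.00, 0.0, 0.0], [0.01, -0.01, 0.0, 0.01, 0.00]]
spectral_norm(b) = 0.97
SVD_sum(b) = [[-0.14, 0.07, 0.0, 0.02, -0.02], [0.33, -0.15, -0.0, -0.05, 0.05], [0.48, -0.22, -0.01, -0.08, 0.07], [0.43, -0.20, -0.01, -0.07, 0.07], [-0.45, 0.2, 0.01, 0.07, -0.07]] + [[-0.0, -0.02, 0.02, -0.01, -0.05], [0.00, 0.00, -0.00, 0.0, 0.01], [0.01, 0.08, -0.08, 0.05, 0.18], [-0.01, -0.03, 0.03, -0.02, -0.07], [0.01, 0.06, -0.06, 0.04, 0.15]] + [[-0.0, -0.00, -0.0, -0.00, 0.00], [-0.02, -0.02, -0.02, -0.05, 0.02], [0.01, 0.01, 0.01, 0.02, -0.01], [-0.01, -0.01, -0.01, -0.02, 0.00], [-0.01, -0.02, -0.01, -0.03, 0.01]] + [[-0.00, -0.00, 0.00, 0.00, 0.0], [0.00, 0.00, -0.0, -0.00, -0.0], [-0.0, -0.0, 0.00, 0.00, 0.0], [-0.0, -0.00, 0.0, 0.0, 0.0], [-0.0, -0.0, 0.00, 0.00, 0.0]] + [[0.0, -0.00, -0.0, 0.00, -0.00],[0.00, -0.0, -0.00, 0.00, -0.0],[0.0, -0.0, -0.0, 0.0, -0.00],[-0.00, 0.0, 0.00, -0.0, 0.00],[-0.00, 0.0, 0.0, -0.0, 0.00]]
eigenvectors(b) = [[-0.19, 0.16, 0.17, -0.08, -0.21], [0.48, -0.07, 0.15, 0.03, -0.37], [0.62, -0.52, -0.84, 0.88, 0.74], [0.48, 0.33, 0.34, -0.30, 0.15], [-0.35, -0.77, -0.35, 0.37, 0.50]]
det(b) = -0.00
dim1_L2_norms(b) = [0.17, 0.38, 0.58, 0.49, 0.53]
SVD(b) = [[-0.17, -0.20, -0.05, -0.48, -0.83],[0.38, 0.03, -0.78, 0.41, -0.27],[0.55, 0.73, 0.30, -0.13, -0.22],[0.50, -0.29, -0.25, -0.68, 0.38],[-0.52, 0.59, -0.48, -0.34, 0.2]] @ diag([0.9680289114557874, 0.30210293876897176, 0.08115803006699544, 0.007396623393785274, 0.0035362537930916007]) @ [[0.89, -0.41, -0.01, -0.14, 0.13], [0.07, 0.36, -0.36, 0.21, 0.83], [0.34, 0.39, 0.33, 0.75, -0.24], [0.29, 0.74, -0.1, -0.54, -0.25], [-0.05, 0.08, 0.86, -0.27, 0.41]]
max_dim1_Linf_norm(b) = 0.5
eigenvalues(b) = [-0.48, 0.13, -0.05, -0.02, 0.01]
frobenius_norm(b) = 1.02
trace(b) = -0.41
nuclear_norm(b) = 1.36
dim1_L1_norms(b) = [0.29, 0.68, 0.97, 0.78, 0.94]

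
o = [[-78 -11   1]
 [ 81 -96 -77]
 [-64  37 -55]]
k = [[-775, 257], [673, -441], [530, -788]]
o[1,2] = -77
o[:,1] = [-11, -96, 37]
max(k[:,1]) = 257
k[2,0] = 530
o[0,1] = -11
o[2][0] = -64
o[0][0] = -78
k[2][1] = -788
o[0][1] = -11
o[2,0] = -64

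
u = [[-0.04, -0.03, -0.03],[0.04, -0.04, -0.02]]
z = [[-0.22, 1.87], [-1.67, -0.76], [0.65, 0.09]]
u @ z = [[0.04, -0.05],  [0.04, 0.1]]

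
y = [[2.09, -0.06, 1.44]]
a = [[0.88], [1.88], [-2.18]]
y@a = [[-1.41]]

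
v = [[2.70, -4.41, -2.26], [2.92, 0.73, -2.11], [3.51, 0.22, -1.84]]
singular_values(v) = [6.8, 3.84, 0.42]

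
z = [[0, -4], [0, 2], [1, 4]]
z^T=[[0, 0, 1], [-4, 2, 4]]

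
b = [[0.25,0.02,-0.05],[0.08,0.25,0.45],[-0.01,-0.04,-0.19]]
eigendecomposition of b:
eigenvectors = [[0.68, 0.32, 0.12], [0.73, -0.94, -0.76], [-0.08, 0.09, 0.64]]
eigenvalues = [0.28, 0.18, -0.14]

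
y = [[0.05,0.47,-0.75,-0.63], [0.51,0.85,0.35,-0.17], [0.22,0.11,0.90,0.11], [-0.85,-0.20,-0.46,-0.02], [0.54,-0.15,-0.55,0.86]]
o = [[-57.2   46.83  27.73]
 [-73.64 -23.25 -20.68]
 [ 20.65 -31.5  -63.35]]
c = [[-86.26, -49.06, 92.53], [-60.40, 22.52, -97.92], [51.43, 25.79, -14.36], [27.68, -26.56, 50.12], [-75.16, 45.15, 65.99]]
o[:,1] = [46.83, -23.25, -31.5]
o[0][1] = 46.83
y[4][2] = -0.548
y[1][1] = 0.852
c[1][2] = -97.92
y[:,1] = [0.467, 0.852, 0.112, -0.203, -0.148]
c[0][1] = -49.06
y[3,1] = -0.203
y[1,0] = 0.511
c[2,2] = -14.36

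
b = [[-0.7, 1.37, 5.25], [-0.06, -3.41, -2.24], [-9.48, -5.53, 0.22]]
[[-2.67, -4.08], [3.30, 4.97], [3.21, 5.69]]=b @[[0.11,0.06],[-0.78,-1.15],[-0.29,-0.47]]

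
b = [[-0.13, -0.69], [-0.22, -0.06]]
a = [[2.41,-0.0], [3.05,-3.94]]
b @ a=[[-2.42, 2.72], [-0.71, 0.24]]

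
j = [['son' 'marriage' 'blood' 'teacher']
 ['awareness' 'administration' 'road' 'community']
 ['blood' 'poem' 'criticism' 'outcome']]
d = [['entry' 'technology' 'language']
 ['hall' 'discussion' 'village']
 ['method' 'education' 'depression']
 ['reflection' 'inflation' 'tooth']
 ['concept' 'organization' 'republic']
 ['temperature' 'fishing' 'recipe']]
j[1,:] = ['awareness', 'administration', 'road', 'community']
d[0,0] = 'entry'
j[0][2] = 'blood'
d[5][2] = 'recipe'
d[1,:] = ['hall', 'discussion', 'village']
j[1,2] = 'road'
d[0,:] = ['entry', 'technology', 'language']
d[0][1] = 'technology'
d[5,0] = 'temperature'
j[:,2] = ['blood', 'road', 'criticism']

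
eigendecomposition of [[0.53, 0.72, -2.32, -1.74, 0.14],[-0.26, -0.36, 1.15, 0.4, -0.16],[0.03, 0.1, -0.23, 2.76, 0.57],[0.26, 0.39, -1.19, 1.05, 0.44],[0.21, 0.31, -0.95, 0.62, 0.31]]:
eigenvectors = [[(-0.73+0j), -0.73-0.00j, -0.95+0.00j, (-0.45+0j), -0.44+0.00j],[(0.31-0.06j), 0.31+0.06j, (0.28+0j), 0.85+0.00j, 0.80+0.00j],[0.25+0.39j, 0.25-0.39j, -0.11+0.00j, (0.2+0j), (0.23+0j)],[(-0.16+0.26j), -0.16-0.26j, (-0.02+0j), -0.04+0.00j, -0.08+0.00j],[(-0.15+0.18j), (-0.15-0.18j), (0.08+0j), (0.15+0j), (0.34+0j)]]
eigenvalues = [(0.65+1.9j), (0.65-1.9j), (-0.01+0j), 0j, 0j]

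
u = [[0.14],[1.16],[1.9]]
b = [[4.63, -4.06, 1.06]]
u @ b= [[0.65,-0.57,0.15], [5.37,-4.71,1.23], [8.8,-7.71,2.01]]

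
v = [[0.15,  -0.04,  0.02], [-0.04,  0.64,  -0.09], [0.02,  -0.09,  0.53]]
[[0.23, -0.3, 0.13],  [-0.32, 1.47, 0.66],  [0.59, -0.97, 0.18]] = v@[[1.32, -1.26, 1.13], [-0.27, 2.02, 1.17], [1.02, -1.44, 0.49]]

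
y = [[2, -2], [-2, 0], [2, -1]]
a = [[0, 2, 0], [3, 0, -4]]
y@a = [[-6, 4, 8], [0, -4, 0], [-3, 4, 4]]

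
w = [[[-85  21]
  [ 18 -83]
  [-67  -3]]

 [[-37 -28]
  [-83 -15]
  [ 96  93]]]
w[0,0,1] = 21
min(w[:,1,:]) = -83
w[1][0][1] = -28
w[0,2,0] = -67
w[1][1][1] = -15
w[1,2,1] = 93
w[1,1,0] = -83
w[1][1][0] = -83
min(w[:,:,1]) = -83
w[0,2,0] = -67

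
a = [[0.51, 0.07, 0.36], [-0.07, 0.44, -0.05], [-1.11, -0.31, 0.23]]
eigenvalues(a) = [(0.36+0.61j), (0.36-0.61j), (0.47+0j)]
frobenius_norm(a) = 1.41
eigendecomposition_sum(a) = [[(0.26+0.27j), (0.09+0.05j), 0.18-0.11j], [-0.06-0.01j, (-0.02+0j), (-0.01+0.03j)], [-0.55+0.33j, (-0.12+0.14j), 0.11+0.34j]] + [[0.26-0.27j, (0.09-0.05j), (0.18+0.11j)], [(-0.06+0.01j), (-0.02-0j), (-0.01-0.03j)], [(-0.55-0.33j), -0.12-0.14j, 0.11-0.34j]] + [[-0.01-0.00j, -0.12+0.00j, 0.01-0.00j],[0.05+0.00j, 0.47-0.00j, (-0.03+0j)],[(-0.01-0j), -0.08+0.00j, 0.00-0.00j]]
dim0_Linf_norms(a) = [1.11, 0.44, 0.36]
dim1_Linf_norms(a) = [0.51, 0.44, 1.11]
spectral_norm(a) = 1.26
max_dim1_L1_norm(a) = 1.65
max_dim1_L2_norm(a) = 1.18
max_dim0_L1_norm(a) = 1.69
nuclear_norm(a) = 2.13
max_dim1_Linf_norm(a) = 1.11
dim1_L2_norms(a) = [0.63, 0.45, 1.18]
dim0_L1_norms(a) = [1.69, 0.82, 0.64]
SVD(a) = [[-0.39, 0.61, 0.7], [-0.04, -0.76, 0.64], [0.92, 0.22, 0.32]] @ diag([1.2633303722340687, 0.4892730069153242, 0.37590995636583924]) @ [[-0.96, -0.26, 0.06],[0.24, -0.74, 0.63],[-0.12, 0.62, 0.78]]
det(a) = 0.23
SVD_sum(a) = [[0.47, 0.13, -0.03], [0.05, 0.01, -0.00], [-1.12, -0.3, 0.07]] + [[0.07, -0.22, 0.19], [-0.09, 0.28, -0.23], [0.03, -0.08, 0.07]] + [[-0.03, 0.16, 0.20], [-0.03, 0.15, 0.19], [-0.01, 0.07, 0.09]]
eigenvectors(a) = [[-0.12-0.49j, -0.12+0.49j, 0.23+0.00j],  [(0.06+0.05j), 0.06-0.05j, (-0.96+0j)],  [(0.86+0j), 0.86-0.00j, (0.16+0j)]]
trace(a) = 1.18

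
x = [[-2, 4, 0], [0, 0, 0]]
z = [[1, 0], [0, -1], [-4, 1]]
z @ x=[[-2, 4, 0], [0, 0, 0], [8, -16, 0]]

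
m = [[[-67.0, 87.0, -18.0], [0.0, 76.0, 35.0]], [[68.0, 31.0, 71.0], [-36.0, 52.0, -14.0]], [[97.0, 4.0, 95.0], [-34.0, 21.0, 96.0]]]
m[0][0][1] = 87.0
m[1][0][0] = 68.0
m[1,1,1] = 52.0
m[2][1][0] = -34.0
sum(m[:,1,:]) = 196.0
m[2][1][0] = -34.0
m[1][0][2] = 71.0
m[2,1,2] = 96.0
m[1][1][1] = 52.0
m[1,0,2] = 71.0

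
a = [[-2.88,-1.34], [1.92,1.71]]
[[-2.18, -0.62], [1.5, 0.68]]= a@ [[0.73, 0.06],[0.06, 0.33]]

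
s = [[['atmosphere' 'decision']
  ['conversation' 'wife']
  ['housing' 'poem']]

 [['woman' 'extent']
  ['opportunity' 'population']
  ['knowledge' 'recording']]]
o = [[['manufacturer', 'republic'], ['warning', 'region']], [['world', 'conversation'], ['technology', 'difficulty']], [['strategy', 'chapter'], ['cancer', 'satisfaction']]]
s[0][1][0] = 'conversation'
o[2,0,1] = 'chapter'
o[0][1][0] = 'warning'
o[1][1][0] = 'technology'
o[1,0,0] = 'world'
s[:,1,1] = ['wife', 'population']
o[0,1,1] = 'region'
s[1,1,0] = 'opportunity'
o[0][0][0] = 'manufacturer'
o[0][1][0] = 'warning'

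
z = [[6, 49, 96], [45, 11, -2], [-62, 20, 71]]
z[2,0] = -62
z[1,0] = 45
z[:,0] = [6, 45, -62]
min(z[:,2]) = -2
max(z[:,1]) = 49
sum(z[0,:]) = 151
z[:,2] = [96, -2, 71]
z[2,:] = [-62, 20, 71]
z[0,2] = 96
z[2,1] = 20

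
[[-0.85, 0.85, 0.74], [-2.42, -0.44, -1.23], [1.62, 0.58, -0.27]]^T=[[-0.85, -2.42, 1.62], [0.85, -0.44, 0.58], [0.74, -1.23, -0.27]]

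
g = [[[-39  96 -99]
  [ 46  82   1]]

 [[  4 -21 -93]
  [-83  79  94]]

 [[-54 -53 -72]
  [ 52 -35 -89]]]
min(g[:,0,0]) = -54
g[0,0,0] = -39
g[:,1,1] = [82, 79, -35]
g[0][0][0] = -39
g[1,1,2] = 94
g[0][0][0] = -39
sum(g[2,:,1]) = -88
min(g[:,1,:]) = -89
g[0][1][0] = 46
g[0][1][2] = 1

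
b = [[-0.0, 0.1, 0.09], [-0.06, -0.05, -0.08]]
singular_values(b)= [0.17, 0.05]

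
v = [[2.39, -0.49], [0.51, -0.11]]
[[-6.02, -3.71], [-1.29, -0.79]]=v @ [[-2.21, -1.8],[1.50, -1.2]]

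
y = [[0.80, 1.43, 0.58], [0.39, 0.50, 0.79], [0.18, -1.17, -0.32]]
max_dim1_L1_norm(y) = 2.81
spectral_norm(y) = 2.20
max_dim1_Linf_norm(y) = 1.43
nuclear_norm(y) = 3.35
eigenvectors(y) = [[(-0.93+0j), 0.41-0.31j, 0.41+0.31j], [-0.34+0.00j, (0.19+0.41j), (0.19-0.41j)], [(0.15+0j), (-0.73+0j), -0.73-0.00j]]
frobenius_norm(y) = 2.36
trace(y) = 0.98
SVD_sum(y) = [[0.54, 1.46, 0.72], [0.27, 0.75, 0.37], [-0.34, -0.92, -0.45]] + [[0.12, -0.08, 0.07],[0.3, -0.19, 0.17],[0.43, -0.28, 0.25]] + [[0.15, 0.05, -0.20], [-0.18, -0.06, 0.25], [0.09, 0.03, -0.12]]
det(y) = 0.68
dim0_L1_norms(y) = [1.37, 3.1, 1.69]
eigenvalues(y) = [(1.23+0j), (-0.12+0.73j), (-0.12-0.73j)]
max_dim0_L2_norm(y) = 1.91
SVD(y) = [[-0.78,  0.22,  -0.59],  [-0.4,  0.55,  0.73],  [0.49,  0.80,  -0.34]] @ diag([2.2046442564446393, 0.7099062282043649, 0.43217687314607284]) @ [[-0.31, -0.85, -0.42], [0.76, -0.49, 0.43], [-0.58, -0.18, 0.8]]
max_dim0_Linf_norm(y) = 1.43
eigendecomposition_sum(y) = [[(1.07+0j),(0.8+0j),0.81+0.00j],[0.39+0.00j,(0.29+0j),0.29+0.00j],[(-0.17+0j),(-0.13-0j),-0.13+0.00j]] + [[(-0.13+0.03j),0.32-0.19j,-0.11-0.27j], [-0.12j,0.10+0.31j,(0.25-0.05j)], [0.17+0.08j,-0.52-0.05j,(-0.1+0.4j)]] + [[-0.13-0.03j,(0.32+0.19j),-0.11+0.27j], [0.00+0.12j,(0.1-0.31j),0.25+0.05j], [(0.17-0.08j),-0.52+0.05j,-0.10-0.40j]]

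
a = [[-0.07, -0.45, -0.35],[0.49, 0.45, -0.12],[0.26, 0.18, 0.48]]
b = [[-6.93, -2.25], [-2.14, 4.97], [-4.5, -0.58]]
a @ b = [[3.02,-1.88], [-3.82,1.20], [-4.35,0.03]]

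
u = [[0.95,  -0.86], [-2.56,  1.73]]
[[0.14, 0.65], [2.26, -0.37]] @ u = [[-1.53, 1.00], [3.09, -2.58]]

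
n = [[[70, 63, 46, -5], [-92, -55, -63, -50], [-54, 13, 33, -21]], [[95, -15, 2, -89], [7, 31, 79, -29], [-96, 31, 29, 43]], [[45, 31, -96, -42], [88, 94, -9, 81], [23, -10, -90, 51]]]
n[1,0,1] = -15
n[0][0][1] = 63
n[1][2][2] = 29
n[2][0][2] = -96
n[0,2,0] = -54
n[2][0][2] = -96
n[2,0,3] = -42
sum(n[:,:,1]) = 183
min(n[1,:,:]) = -96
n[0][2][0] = -54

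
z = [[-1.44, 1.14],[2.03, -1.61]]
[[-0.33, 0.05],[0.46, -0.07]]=z @ [[0.06, 0.06], [-0.21, 0.12]]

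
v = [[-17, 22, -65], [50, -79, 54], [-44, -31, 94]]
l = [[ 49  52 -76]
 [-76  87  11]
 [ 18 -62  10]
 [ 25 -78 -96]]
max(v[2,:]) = 94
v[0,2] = -65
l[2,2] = 10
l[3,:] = [25, -78, -96]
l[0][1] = 52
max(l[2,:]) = 18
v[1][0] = 50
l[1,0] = -76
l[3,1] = -78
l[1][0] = -76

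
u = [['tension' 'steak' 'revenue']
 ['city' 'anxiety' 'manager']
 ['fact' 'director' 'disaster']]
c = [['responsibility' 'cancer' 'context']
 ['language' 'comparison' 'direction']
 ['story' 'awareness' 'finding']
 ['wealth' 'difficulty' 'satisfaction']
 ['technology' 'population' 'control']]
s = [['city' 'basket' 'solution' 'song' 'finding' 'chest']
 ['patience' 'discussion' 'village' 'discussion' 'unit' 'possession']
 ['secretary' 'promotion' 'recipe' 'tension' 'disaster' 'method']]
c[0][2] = 'context'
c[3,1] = 'difficulty'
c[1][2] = 'direction'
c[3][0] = 'wealth'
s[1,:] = ['patience', 'discussion', 'village', 'discussion', 'unit', 'possession']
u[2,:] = ['fact', 'director', 'disaster']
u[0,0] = 'tension'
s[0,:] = ['city', 'basket', 'solution', 'song', 'finding', 'chest']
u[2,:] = ['fact', 'director', 'disaster']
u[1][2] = 'manager'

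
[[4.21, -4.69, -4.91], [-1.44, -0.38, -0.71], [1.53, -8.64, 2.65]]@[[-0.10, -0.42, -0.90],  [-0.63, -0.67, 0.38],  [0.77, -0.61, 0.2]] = [[-1.25, 4.37, -6.55], [-0.16, 1.29, 1.01], [7.33, 3.53, -4.13]]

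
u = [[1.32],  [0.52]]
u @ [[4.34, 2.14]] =[[5.73, 2.82], [2.26, 1.11]]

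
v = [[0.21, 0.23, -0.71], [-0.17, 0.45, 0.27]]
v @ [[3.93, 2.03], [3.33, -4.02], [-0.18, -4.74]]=[[1.72, 2.87], [0.78, -3.43]]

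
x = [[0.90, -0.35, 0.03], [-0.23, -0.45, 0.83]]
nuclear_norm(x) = 1.94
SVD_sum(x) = [[0.46,  0.08,  -0.39], [-0.58,  -0.1,  0.49]] + [[0.44,-0.43,0.42], [0.35,-0.35,0.34]]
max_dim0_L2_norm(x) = 0.93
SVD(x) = [[-0.63, 0.78], [0.78, 0.63]] @ diag([0.981858685314986, 0.955852249080122]) @ [[-0.76, -0.13, 0.64], [0.58, -0.58, 0.57]]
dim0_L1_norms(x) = [1.13, 0.8, 0.86]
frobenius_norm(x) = 1.37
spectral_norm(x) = 0.98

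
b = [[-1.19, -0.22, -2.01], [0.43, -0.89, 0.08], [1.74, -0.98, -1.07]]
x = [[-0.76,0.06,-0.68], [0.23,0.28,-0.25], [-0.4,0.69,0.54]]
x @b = [[-0.25, 0.78, 2.26], [-0.59, -0.05, -0.17], [1.71, -1.06, 0.28]]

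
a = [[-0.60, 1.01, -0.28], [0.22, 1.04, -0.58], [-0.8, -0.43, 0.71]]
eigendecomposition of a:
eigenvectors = [[-0.38,  -0.86,  0.32], [-0.69,  -0.06,  0.47], [0.62,  -0.51,  0.83]]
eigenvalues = [1.68, -0.69, 0.16]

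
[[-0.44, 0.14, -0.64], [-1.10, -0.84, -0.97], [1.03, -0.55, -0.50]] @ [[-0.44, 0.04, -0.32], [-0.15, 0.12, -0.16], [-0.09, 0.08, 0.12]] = [[0.23, -0.05, 0.04], [0.70, -0.22, 0.37], [-0.33, -0.06, -0.30]]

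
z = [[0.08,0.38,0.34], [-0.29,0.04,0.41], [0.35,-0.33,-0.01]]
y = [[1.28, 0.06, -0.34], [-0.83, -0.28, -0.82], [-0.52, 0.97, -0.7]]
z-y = [[-1.20,0.32,0.68], [0.54,0.32,1.23], [0.87,-1.3,0.69]]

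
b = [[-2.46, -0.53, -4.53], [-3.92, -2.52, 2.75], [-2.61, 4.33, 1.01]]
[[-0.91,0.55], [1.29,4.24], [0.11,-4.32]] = b @[[-0.09, -0.23], [-0.09, -1.17], [0.26, 0.14]]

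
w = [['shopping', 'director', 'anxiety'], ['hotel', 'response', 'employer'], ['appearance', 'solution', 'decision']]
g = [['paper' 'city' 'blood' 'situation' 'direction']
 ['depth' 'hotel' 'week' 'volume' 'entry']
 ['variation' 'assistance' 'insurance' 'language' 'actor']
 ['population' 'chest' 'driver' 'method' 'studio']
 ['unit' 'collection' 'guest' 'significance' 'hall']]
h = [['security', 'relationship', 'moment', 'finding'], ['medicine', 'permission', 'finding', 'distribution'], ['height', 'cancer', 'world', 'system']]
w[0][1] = 'director'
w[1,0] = 'hotel'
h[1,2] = 'finding'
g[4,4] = 'hall'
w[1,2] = 'employer'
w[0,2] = 'anxiety'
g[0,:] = ['paper', 'city', 'blood', 'situation', 'direction']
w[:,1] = ['director', 'response', 'solution']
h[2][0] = 'height'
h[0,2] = 'moment'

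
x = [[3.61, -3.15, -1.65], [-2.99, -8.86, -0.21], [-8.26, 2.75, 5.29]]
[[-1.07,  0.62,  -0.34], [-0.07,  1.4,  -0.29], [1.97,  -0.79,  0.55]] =x@[[-0.24, 0.01, -0.05], [0.09, -0.16, 0.05], [-0.05, -0.05, 0.0]]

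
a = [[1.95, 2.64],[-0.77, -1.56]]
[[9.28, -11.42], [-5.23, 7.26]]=a @ [[0.67,1.33], [3.02,-5.31]]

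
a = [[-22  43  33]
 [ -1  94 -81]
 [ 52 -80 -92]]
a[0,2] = 33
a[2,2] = -92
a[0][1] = 43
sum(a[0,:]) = 54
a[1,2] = -81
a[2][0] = 52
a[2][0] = 52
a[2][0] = 52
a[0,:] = [-22, 43, 33]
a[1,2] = -81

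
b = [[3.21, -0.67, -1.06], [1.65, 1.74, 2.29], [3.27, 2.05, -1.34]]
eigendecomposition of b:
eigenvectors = [[(0.04-0.51j), 0.04+0.51j, 0.10+0.00j], [-0.73+0.00j, (-0.73-0j), (-0.53+0j)], [(-0.41-0.21j), (-0.41+0.21j), (0.84+0j)]]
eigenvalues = [(2.92+1.83j), (2.92-1.83j), (-2.24+0j)]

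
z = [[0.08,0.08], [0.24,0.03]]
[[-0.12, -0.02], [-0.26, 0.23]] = z @ [[-1.04, 1.11],[-0.49, -1.35]]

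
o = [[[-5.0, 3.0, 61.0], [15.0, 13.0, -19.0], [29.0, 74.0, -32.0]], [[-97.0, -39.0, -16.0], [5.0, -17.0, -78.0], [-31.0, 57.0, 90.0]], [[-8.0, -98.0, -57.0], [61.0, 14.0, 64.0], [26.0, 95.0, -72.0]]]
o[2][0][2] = -57.0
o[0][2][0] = 29.0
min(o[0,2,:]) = -32.0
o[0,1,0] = 15.0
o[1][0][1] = -39.0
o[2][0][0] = -8.0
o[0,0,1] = 3.0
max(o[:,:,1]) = 95.0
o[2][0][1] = -98.0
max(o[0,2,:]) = 74.0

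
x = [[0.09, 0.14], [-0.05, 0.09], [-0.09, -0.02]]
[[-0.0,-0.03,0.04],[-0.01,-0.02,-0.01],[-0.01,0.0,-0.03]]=x @ [[0.11, 0.02, 0.32], [-0.08, -0.23, 0.06]]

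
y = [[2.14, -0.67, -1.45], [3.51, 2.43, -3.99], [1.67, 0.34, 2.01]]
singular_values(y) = [6.21, 2.66, 1.62]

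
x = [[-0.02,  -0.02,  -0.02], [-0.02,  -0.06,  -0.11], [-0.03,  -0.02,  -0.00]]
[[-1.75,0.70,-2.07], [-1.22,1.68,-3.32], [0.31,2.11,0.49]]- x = [[-1.73, 0.72, -2.05], [-1.20, 1.74, -3.21], [0.34, 2.13, 0.49]]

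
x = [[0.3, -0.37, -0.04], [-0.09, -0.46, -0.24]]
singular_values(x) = [0.64, 0.31]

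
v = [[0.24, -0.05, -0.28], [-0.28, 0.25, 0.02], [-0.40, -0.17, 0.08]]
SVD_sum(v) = [[0.31, -0.02, -0.13], [-0.26, 0.02, 0.11], [-0.36, 0.02, 0.15]] + [[-0.00, -0.03, 0.0],  [0.01, 0.23, -0.01],  [-0.01, -0.19, 0.01]] + [[-0.06,-0.0,-0.15],[-0.03,-0.00,-0.08],[-0.03,-0.0,-0.07]]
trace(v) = 0.57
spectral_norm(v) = 0.58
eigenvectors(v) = [[-0.52, -0.49, 0.43], [-0.27, 0.86, -0.90], [-0.81, 0.15, -0.06]]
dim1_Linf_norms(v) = [0.28, 0.28, 0.4]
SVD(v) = [[-0.57, 0.09, 0.82], [0.48, -0.77, 0.42], [0.67, 0.63, 0.39]] @ diag([0.5832223627470006, 0.3049401285692964, 0.20484919716695718]) @ [[-0.92, 0.06, 0.38], [-0.05, -1.00, 0.03], [-0.38, -0.01, -0.92]]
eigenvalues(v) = [-0.23, 0.41, 0.39]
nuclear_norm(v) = 1.09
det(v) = -0.04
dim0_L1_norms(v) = [0.92, 0.47, 0.38]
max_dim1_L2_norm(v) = 0.44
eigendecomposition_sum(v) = [[-0.09,-0.04,-0.08], [-0.05,-0.02,-0.04], [-0.14,-0.06,-0.12]] + [[1.31, 0.7, -1.06], [-2.29, -1.22, 1.85], [-0.40, -0.21, 0.32]] + [[-0.98, -0.71, 0.85], [2.05, 1.49, -1.79], [0.14, 0.1, -0.12]]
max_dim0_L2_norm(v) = 0.54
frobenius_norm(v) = 0.69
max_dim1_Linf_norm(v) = 0.4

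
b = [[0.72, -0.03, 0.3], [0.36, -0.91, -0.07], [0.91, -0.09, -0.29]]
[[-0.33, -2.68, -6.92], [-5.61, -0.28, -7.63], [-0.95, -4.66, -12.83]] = b @ [[-0.34, -4.64, -11.92],[6.01, -1.69, 3.22],[0.33, 2.05, 5.85]]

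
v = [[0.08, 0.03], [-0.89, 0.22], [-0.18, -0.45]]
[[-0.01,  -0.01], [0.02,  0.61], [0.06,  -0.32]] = v @[[-0.05,-0.47], [-0.12,0.89]]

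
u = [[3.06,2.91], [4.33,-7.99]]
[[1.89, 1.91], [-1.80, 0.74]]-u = [[-1.17, -1.0], [-6.13, 8.73]]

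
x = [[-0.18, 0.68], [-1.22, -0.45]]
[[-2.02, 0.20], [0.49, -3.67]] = x @ [[0.63, 2.64], [-2.80, 0.99]]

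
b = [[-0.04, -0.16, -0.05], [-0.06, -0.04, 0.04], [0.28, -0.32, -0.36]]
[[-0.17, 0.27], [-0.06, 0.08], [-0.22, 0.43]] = b@[[0.45, -0.48], [0.92, -1.5], [0.14, -0.23]]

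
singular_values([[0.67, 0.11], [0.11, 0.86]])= [0.91, 0.62]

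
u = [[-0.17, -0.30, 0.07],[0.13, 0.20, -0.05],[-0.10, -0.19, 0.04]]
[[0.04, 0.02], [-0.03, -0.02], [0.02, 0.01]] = u@[[-0.53, -0.4], [0.20, 0.19], [0.12, 0.06]]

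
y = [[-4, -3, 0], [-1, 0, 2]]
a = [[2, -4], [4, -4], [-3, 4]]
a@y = [[-4, -6, -8], [-12, -12, -8], [8, 9, 8]]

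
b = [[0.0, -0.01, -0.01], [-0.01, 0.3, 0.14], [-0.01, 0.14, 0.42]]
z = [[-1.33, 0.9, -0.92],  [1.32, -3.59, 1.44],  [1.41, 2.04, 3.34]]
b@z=[[-0.03, 0.02, -0.05], [0.61, -0.8, 0.91], [0.79, 0.35, 1.61]]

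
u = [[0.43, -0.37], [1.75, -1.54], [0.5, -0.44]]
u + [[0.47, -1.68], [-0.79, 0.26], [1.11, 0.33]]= [[0.90, -2.05], [0.96, -1.28], [1.61, -0.11]]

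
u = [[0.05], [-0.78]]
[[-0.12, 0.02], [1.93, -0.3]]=u@[[-2.47, 0.38]]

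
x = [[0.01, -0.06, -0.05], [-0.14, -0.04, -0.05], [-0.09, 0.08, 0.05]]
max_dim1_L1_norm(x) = 0.23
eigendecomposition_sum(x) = [[0.07,  -0.04,  -0.02], [-0.02,  0.01,  0.01], [-0.12,  0.06,  0.04]] + [[-0.06, -0.02, -0.03], [-0.13, -0.05, -0.06], [0.03, 0.01, 0.02]] + [[0.00, -0.0, 0.00], [0.01, -0.0, 0.0], [-0.01, 0.00, -0.01]]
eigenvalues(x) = [0.12, -0.09, -0.01]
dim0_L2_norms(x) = [0.17, 0.11, 0.09]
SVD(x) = [[-0.08,-0.57,0.82], [0.82,-0.51,-0.27], [0.57,0.65,0.5]] @ diag([0.1677309146930429, 0.13695639728828338, 0.003047211520236446]) @ [[-0.99, 0.10, -0.05], [0.05, 0.78, 0.63], [0.11, 0.62, -0.78]]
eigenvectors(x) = [[-0.49, 0.41, -0.11], [0.17, 0.88, -0.65], [0.86, -0.24, 0.75]]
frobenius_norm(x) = 0.22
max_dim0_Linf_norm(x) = 0.14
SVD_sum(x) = [[0.01, -0.0, 0.0], [-0.14, 0.01, -0.01], [-0.09, 0.01, -0.00]] + [[-0.00, -0.06, -0.05], [-0.0, -0.05, -0.04], [0.0, 0.07, 0.06]] + [[0.0, 0.00, -0.00], [-0.0, -0.00, 0.00], [0.0, 0.0, -0.00]]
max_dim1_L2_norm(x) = 0.15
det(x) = 0.00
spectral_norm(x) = 0.17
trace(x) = 0.02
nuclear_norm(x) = 0.31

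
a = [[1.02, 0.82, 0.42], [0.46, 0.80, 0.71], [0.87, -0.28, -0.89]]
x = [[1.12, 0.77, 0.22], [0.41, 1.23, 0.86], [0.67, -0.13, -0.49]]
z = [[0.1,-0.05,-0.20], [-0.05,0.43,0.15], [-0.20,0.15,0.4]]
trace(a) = 0.93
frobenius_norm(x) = 2.24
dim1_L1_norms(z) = [0.35, 0.63, 0.75]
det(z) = -0.00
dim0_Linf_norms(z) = [0.2, 0.43, 0.4]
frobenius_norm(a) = 2.21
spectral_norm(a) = 1.75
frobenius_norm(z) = 0.70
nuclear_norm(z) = 0.93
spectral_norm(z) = 0.63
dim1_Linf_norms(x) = [1.12, 1.23, 0.67]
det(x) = -0.14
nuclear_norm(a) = 3.11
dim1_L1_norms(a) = [2.26, 1.97, 2.04]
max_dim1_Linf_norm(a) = 1.02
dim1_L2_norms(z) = [0.23, 0.46, 0.47]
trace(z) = 0.93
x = a + z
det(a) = -0.03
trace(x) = 1.86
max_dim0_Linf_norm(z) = 0.43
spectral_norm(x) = 1.94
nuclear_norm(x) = 3.12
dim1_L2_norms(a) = [1.37, 1.16, 1.28]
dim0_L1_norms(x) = [2.2, 2.13, 1.57]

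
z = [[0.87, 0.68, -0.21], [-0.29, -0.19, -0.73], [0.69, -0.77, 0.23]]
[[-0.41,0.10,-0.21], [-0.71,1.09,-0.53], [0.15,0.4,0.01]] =z @ [[-0.18, 0.30, -0.13], [-0.04, -0.68, 0.09], [1.06, -1.43, 0.75]]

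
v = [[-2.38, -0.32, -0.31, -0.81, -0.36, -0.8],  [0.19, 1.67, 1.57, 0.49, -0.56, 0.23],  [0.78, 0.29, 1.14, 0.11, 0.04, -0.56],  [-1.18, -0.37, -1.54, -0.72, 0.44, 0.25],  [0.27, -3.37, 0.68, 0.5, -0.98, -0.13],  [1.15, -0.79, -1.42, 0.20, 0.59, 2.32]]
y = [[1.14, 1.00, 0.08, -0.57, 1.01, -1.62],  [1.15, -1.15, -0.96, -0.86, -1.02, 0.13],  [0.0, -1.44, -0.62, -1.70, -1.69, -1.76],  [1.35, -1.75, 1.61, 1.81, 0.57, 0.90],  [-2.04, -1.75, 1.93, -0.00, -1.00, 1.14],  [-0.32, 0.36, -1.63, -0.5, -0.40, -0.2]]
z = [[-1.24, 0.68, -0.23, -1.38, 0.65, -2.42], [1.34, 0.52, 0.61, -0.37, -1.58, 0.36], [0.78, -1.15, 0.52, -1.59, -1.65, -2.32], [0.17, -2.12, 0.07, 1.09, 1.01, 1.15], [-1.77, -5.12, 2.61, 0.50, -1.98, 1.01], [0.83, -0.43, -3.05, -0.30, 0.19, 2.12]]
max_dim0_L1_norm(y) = 7.45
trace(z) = 1.03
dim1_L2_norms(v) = [2.7, 2.43, 1.52, 2.16, 3.62, 3.12]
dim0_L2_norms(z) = [2.79, 5.74, 4.1, 2.47, 3.26, 4.27]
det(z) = 105.25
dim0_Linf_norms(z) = [1.77, 5.12, 3.05, 1.59, 1.98, 2.42]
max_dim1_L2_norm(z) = 6.43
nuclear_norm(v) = 12.71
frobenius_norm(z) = 9.62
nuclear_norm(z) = 19.54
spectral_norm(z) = 6.85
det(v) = -0.04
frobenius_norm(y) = 7.17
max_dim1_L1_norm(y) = 7.99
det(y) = 16.95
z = v + y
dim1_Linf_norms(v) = [2.38, 1.67, 1.14, 1.54, 3.37, 2.32]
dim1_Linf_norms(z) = [2.42, 1.58, 2.32, 2.12, 5.12, 3.05]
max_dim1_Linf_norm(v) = 3.37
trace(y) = -0.02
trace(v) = 1.05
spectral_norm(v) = 4.06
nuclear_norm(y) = 14.61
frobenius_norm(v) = 6.56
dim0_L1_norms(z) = [6.13, 10.02, 7.09, 5.23, 7.06, 9.38]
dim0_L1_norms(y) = [6.0, 7.45, 6.83, 5.44, 5.69, 5.75]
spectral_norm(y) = 4.69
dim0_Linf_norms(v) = [2.38, 3.37, 1.57, 0.81, 0.98, 2.32]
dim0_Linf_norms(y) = [2.04, 1.75, 1.93, 1.81, 1.69, 1.76]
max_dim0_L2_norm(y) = 3.26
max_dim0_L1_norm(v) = 6.81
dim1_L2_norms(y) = [2.51, 2.32, 3.36, 3.45, 3.64, 1.83]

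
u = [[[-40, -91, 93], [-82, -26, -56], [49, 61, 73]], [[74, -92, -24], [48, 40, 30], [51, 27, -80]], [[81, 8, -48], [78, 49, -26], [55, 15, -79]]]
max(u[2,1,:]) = 78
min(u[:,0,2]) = -48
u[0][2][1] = 61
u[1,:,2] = [-24, 30, -80]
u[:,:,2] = [[93, -56, 73], [-24, 30, -80], [-48, -26, -79]]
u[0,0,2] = 93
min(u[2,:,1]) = 8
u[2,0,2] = -48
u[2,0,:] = [81, 8, -48]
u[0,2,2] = 73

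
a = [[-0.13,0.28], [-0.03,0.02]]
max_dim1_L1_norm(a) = 0.41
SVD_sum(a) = [[-0.13, 0.28], [-0.01, 0.03]] + [[0.00, 0.00], [-0.02, -0.01]]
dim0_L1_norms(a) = [0.16, 0.3]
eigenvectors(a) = [[0.95+0.00j, 0.95-0.00j],[0.25+0.18j, 0.25-0.18j]]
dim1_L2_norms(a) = [0.31, 0.04]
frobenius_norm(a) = 0.31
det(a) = 0.01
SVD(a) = [[-1.0, -0.10], [-0.10, 1.0]] @ diag([0.3102426394051178, 0.018695044662852763]) @ [[0.43, -0.9],[-0.9, -0.43]]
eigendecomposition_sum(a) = [[-0.07-0.01j,(0.14+0.15j)],[(-0.02-0.02j),0.01+0.07j]] + [[-0.07+0.01j, 0.14-0.15j], [-0.02+0.02j, (0.01-0.07j)]]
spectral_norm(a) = 0.31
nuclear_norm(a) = 0.33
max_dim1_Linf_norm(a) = 0.28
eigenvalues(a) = [(-0.06+0.05j), (-0.06-0.05j)]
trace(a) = -0.11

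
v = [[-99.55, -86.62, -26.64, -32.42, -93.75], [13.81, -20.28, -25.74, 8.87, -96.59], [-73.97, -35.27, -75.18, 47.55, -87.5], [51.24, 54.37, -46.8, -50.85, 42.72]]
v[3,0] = 51.24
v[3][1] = 54.37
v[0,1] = -86.62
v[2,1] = -35.27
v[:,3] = [-32.42, 8.87, 47.55, -50.85]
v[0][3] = -32.42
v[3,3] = -50.85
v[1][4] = -96.59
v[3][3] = -50.85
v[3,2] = -46.8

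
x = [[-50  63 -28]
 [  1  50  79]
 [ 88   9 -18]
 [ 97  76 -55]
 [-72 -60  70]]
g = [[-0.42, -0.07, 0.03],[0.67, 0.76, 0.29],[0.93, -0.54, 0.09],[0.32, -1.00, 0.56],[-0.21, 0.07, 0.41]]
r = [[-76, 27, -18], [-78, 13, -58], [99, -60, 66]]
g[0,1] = -0.07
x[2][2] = -18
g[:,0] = [-0.419, 0.671, 0.932, 0.318, -0.206]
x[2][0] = 88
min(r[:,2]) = -58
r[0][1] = 27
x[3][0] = 97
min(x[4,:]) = -72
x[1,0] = 1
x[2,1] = 9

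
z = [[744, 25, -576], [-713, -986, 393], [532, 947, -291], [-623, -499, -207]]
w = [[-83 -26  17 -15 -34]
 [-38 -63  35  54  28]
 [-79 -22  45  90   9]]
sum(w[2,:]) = 43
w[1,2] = 35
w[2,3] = 90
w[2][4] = 9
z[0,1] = 25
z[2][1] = 947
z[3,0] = -623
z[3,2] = -207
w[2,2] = 45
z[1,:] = [-713, -986, 393]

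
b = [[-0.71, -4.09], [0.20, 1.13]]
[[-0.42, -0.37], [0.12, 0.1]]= b @ [[0.25, -0.11], [0.06, 0.11]]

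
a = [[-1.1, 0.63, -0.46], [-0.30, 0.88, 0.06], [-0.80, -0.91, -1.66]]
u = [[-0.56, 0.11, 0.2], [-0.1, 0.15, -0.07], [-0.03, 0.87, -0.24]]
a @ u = [[0.57, -0.43, -0.15], [0.08, 0.15, -0.14], [0.59, -1.67, 0.30]]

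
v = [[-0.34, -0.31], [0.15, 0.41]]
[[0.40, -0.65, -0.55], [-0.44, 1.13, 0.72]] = v @[[-0.27,-0.89,-0.01], [-0.98,3.08,1.77]]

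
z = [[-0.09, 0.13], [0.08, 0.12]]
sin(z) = [[-0.09, 0.13],[0.08, 0.12]]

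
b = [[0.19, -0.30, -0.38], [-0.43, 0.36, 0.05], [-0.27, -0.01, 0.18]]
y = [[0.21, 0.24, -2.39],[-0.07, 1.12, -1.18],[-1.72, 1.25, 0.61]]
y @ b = [[0.58, 0.05, -0.50], [-0.18, 0.44, -0.13], [-1.03, 0.96, 0.83]]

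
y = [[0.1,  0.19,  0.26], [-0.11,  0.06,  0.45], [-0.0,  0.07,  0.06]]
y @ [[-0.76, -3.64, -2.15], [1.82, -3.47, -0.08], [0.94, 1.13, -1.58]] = [[0.51, -0.73, -0.64], [0.62, 0.7, -0.48], [0.18, -0.18, -0.10]]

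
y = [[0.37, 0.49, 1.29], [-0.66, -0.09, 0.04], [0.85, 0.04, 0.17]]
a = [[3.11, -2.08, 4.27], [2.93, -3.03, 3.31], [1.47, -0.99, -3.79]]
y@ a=[[4.48, -3.53, -1.69], [-2.26, 1.61, -3.27], [3.01, -2.06, 3.12]]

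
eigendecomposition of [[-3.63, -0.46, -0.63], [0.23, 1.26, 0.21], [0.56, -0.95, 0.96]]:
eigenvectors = [[(-0.99+0j), -0.10+0.04j, (-0.1-0.04j)],[(0.04+0j), (-0.16-0.35j), -0.16+0.35j],[(0.13+0j), (0.92+0j), (0.92-0j)]]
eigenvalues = [(-3.53+0j), (1.06+0.39j), (1.06-0.39j)]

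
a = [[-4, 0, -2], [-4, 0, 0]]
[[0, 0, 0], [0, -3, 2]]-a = [[4, 0, 2], [4, -3, 2]]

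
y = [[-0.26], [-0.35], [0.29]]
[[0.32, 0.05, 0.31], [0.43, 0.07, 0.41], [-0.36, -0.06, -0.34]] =y @ [[-1.23,-0.21,-1.18]]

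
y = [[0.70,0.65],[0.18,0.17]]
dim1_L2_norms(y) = [0.96, 0.25]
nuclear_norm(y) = 0.99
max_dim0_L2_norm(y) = 0.72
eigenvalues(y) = [0.87, 0.0]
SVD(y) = [[-0.97, -0.25], [-0.25, 0.97]] @ diag([0.9868109709377166, 0.0020267306089021887]) @ [[-0.73, -0.68], [-0.68, 0.73]]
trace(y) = 0.87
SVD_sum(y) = [[0.7, 0.65], [0.18, 0.17]] + [[0.00, -0.00], [-0.00, 0.00]]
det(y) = 0.00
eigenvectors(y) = [[0.97, -0.68],[0.25, 0.73]]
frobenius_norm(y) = 0.99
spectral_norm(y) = 0.99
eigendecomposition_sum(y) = [[0.7, 0.65], [0.18, 0.17]] + [[0.0, -0.0], [-0.0, 0.0]]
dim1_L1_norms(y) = [1.35, 0.35]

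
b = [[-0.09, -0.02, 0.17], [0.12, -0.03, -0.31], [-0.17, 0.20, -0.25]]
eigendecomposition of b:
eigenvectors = [[(0.59+0j),(-0.35+0.04j),-0.35-0.04j], [0.77+0.00j,0.68+0.00j,(0.68-0j)], [0.26+0.00j,(0.16-0.62j),(0.16+0.62j)]]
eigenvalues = [(-0.04+0j), (-0.16+0.29j), (-0.16-0.29j)]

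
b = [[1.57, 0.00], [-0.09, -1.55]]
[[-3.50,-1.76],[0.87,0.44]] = b@[[-2.23, -1.12], [-0.43, -0.22]]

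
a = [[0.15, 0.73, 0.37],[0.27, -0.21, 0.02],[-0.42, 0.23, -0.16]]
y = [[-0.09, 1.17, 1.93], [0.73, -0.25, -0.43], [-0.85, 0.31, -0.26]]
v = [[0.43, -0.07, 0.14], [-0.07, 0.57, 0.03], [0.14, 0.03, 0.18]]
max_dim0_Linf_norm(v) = 0.57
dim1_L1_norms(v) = [0.64, 0.67, 0.35]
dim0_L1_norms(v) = [0.64, 0.67, 0.35]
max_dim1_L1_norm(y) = 3.19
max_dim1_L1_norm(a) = 1.25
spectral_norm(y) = 2.33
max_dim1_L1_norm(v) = 0.67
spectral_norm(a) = 0.85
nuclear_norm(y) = 3.71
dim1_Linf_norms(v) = [0.43, 0.57, 0.18]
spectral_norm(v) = 0.60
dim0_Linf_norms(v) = [0.43, 0.57, 0.18]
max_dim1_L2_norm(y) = 2.26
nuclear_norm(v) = 1.18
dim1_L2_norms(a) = [0.83, 0.34, 0.5]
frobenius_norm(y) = 2.60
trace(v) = 1.18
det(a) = 0.02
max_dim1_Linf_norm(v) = 0.57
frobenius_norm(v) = 0.77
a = y @ v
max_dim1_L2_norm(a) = 0.83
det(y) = 0.66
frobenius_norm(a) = 1.03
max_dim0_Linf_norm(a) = 0.73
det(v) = 0.03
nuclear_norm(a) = 1.47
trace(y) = -0.60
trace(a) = -0.22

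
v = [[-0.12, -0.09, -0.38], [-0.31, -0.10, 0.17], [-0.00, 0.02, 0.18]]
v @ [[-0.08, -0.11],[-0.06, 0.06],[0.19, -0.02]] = [[-0.06, 0.02], [0.06, 0.02], [0.03, -0.00]]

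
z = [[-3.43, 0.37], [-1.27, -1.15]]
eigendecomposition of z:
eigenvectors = [[-0.85, -0.18], [-0.53, -0.98]]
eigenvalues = [-3.2, -1.38]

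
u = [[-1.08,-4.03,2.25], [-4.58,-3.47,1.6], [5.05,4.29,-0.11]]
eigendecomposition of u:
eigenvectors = [[0.5, 0.68, -0.32], [0.62, -0.31, 0.59], [-0.6, 0.66, 0.74]]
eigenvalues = [-8.74, 3.0, 1.08]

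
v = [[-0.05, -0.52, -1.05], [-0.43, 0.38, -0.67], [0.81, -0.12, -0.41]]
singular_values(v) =[1.34, 0.96, 0.5]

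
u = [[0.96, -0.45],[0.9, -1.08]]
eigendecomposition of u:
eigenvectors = [[0.90, 0.24],[0.44, 0.97]]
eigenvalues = [0.74, -0.86]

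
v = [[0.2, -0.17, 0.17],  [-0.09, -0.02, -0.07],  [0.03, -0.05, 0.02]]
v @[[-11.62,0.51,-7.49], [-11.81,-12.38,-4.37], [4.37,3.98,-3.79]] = [[0.43, 2.88, -1.40], [0.98, -0.08, 1.03], [0.33, 0.71, -0.08]]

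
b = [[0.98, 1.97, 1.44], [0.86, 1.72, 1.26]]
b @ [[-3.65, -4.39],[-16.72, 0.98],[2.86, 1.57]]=[[-32.40, -0.11], [-28.29, -0.11]]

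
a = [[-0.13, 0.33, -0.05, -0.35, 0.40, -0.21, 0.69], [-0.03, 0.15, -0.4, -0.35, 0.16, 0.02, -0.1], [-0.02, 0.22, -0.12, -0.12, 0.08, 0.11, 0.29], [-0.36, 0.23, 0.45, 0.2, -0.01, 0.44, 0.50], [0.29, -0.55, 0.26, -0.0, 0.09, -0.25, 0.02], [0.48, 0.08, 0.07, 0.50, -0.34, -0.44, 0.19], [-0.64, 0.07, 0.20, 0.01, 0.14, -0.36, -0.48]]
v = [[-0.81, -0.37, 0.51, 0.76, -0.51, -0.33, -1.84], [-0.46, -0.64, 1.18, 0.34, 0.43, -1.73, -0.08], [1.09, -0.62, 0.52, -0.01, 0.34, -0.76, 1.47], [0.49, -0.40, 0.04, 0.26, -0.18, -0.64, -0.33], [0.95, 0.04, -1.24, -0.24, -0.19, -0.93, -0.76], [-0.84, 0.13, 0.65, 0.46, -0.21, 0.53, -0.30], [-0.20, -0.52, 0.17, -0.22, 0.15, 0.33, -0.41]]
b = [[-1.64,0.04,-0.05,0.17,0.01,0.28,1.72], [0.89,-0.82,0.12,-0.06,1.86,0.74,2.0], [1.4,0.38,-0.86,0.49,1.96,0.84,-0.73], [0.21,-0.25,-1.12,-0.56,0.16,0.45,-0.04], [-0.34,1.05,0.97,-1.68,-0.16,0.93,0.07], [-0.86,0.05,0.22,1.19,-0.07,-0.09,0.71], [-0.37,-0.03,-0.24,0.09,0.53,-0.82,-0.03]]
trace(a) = -0.73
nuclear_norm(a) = 4.64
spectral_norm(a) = 1.23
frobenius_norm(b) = 5.92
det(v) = 0.00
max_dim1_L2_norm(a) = 0.96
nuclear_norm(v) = 9.57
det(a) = 0.00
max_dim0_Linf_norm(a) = 0.69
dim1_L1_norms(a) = [2.16, 1.21, 0.96, 2.19, 1.46, 2.1, 1.9]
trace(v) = -0.74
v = b @ a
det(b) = -0.05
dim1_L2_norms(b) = [2.4, 3.08, 2.86, 1.38, 2.42, 1.65, 1.08]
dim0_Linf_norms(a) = [0.64, 0.55, 0.45, 0.5, 0.4, 0.44, 0.69]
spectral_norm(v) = 3.02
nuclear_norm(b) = 13.20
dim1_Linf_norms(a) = [0.69, 0.4, 0.29, 0.5, 0.55, 0.5, 0.64]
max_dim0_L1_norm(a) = 2.27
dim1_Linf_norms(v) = [1.84, 1.73, 1.47, 0.64, 1.24, 0.84, 0.52]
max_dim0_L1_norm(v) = 5.25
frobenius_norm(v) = 4.78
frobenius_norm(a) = 2.13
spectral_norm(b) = 3.63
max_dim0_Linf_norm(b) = 2.0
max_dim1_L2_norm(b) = 3.08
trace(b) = -4.16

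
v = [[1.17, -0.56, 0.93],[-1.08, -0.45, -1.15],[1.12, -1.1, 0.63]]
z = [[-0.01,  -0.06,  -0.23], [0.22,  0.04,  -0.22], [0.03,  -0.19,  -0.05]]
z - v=[[-1.18, 0.5, -1.16], [1.30, 0.49, 0.93], [-1.09, 0.91, -0.68]]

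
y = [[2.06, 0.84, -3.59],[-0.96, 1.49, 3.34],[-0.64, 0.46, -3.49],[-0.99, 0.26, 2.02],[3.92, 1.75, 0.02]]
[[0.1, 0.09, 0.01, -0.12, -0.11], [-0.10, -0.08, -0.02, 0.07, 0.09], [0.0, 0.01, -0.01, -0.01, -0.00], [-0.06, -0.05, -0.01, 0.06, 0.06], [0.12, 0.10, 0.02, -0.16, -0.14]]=y @ [[0.04, 0.03, 0.01, -0.04, -0.04],[-0.02, -0.01, -0.01, -0.0, 0.01],[-0.01, -0.01, -0.00, 0.01, 0.01]]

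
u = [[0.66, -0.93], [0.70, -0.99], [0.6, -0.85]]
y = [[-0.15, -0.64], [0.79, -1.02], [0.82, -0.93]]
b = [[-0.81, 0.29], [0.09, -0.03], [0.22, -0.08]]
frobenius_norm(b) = 0.90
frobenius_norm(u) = 1.96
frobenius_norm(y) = 1.91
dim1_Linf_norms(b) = [0.81, 0.09, 0.22]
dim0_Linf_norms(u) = [0.7, 0.99]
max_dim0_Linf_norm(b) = 0.81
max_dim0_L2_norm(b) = 0.84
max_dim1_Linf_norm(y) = 1.02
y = u + b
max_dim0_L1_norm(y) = 2.59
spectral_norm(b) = 0.90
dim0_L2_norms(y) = [1.15, 1.52]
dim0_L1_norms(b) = [1.12, 0.4]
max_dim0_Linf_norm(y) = 1.02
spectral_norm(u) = 1.96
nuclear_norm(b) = 0.90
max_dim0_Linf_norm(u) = 0.99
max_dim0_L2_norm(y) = 1.52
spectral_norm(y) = 1.84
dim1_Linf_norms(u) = [0.93, 0.99, 0.85]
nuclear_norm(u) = 1.96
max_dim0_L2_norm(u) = 1.6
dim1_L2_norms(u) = [1.14, 1.21, 1.04]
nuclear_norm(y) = 2.35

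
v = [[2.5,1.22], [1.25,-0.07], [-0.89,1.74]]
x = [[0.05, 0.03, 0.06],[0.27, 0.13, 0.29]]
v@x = [[0.45, 0.23, 0.50], [0.04, 0.03, 0.05], [0.43, 0.20, 0.45]]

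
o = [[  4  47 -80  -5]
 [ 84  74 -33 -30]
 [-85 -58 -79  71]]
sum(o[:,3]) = 36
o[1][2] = -33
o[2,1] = -58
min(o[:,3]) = -30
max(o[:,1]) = 74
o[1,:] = [84, 74, -33, -30]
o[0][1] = 47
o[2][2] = -79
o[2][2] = -79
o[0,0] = 4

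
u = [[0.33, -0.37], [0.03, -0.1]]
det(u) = -0.02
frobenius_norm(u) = 0.51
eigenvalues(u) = [0.3, -0.07]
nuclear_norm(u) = 0.55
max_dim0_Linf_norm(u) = 0.37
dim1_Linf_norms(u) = [0.37, 0.1]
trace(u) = 0.23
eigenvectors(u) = [[1.00, 0.68], [0.07, 0.74]]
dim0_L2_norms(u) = [0.33, 0.38]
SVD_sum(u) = [[0.32,-0.38], [0.06,-0.07]] + [[0.01,  0.01], [-0.03,  -0.03]]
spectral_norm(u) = 0.50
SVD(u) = [[-0.98, -0.19], [-0.19, 0.98]] @ diag([0.5047948413745015, 0.043383961572128364]) @ [[-0.65, 0.76], [-0.76, -0.65]]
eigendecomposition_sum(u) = [[0.32, -0.30], [0.02, -0.02]] + [[0.01, -0.07],  [0.01, -0.08]]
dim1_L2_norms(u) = [0.5, 0.1]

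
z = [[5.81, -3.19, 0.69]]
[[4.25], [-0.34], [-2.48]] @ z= [[24.69, -13.56, 2.93], [-1.98, 1.08, -0.23], [-14.41, 7.91, -1.71]]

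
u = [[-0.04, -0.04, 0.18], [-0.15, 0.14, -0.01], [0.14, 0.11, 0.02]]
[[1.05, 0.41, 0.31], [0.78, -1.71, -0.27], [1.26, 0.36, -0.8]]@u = [[-0.06, 0.05, 0.19], [0.19, -0.3, 0.15], [-0.22, -0.09, 0.21]]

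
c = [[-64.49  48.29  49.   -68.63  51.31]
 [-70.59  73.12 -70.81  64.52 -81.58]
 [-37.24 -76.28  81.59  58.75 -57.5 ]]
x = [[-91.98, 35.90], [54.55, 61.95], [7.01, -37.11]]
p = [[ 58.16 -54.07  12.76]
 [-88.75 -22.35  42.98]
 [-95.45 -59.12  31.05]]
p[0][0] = 58.16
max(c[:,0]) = -37.24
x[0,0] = -91.98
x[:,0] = [-91.98, 54.55, 7.01]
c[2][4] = -57.5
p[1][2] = 42.98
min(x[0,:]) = -91.98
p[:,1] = [-54.07, -22.35, -59.12]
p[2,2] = 31.05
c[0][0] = -64.49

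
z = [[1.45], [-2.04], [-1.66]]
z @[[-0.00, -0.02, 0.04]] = [[0.0, -0.03, 0.06], [0.0, 0.04, -0.08], [0.00, 0.03, -0.07]]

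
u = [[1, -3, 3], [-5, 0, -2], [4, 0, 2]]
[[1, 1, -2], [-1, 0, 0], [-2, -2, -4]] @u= [[-12, -3, -3], [-1, 3, -3], [-8, 6, -10]]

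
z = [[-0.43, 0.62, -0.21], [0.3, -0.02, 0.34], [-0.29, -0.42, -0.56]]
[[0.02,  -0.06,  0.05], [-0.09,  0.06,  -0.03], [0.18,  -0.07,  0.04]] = z @ [[-0.21, 0.16, -0.03], [-0.14, 0.02, 0.03], [-0.10, 0.03, -0.07]]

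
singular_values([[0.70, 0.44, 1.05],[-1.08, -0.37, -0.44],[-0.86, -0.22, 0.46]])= [1.8, 1.01, 0.06]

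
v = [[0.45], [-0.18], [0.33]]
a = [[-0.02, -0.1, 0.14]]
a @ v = [[0.06]]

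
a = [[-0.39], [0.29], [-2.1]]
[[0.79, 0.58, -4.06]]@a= [[8.39]]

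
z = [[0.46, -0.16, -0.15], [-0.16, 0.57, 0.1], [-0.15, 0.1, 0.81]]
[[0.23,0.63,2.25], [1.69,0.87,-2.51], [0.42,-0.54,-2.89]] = z @ [[1.82, 1.95, 2.95],[3.39, 2.18, -3.12],[0.44, -0.57, -2.64]]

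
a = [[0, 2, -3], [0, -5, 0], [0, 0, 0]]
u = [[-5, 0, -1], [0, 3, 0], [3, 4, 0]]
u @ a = [[0, -10, 15], [0, -15, 0], [0, -14, -9]]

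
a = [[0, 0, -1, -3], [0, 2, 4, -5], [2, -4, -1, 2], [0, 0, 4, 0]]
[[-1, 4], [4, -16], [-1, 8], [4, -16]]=a @ [[0, 2], [0, 0], [1, -4], [0, 0]]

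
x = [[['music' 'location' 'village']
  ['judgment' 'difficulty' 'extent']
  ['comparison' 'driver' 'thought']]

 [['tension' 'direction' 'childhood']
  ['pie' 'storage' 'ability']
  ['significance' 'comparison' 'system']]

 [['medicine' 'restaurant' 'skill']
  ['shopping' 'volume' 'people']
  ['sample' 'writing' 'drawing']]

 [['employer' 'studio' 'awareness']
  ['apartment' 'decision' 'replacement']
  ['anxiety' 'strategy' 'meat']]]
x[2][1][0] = 'shopping'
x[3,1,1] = 'decision'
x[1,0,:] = ['tension', 'direction', 'childhood']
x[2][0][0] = 'medicine'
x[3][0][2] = 'awareness'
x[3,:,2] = ['awareness', 'replacement', 'meat']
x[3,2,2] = 'meat'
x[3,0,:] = ['employer', 'studio', 'awareness']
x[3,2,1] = 'strategy'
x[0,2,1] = 'driver'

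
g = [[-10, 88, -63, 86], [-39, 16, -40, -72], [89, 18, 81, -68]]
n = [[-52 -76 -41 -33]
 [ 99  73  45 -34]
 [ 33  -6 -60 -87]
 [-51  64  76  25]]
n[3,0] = -51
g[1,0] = -39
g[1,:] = [-39, 16, -40, -72]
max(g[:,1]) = 88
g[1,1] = 16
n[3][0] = -51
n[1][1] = 73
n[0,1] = -76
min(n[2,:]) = -87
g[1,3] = -72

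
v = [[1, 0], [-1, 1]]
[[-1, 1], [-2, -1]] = v@[[-1, 1], [-3, 0]]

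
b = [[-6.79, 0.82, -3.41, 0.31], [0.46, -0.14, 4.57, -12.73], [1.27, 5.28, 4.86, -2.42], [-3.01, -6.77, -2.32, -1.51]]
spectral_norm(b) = 14.48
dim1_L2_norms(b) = [7.65, 13.53, 7.68, 7.91]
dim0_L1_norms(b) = [11.53, 13.01, 15.16, 16.97]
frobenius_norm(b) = 19.06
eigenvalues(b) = [(12.03+0j), (-8.61+0.87j), (-8.61-0.87j), (1.61+0j)]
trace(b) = -3.58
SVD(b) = [[-0.20, -0.36, -0.91, -0.07], [0.9, -0.36, -0.04, -0.25], [0.38, 0.47, -0.33, 0.73], [-0.10, -0.72, 0.26, 0.63]] @ diag([14.476785989614346, 10.402931973703637, 6.575383276654565, 1.4691863484569174]) @ [[0.18, 0.16, 0.47, -0.85],[0.49, 0.68, 0.34, 0.43],[0.75, -0.65, 0.11, 0.09],[-0.41, -0.3, 0.81, 0.31]]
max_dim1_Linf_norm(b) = 12.73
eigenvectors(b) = [[0.09+0.00j, 0.54+0.24j, 0.54-0.24j, (-0.35+0j)], [(-0.66+0j), (-0.69+0j), -0.69-0.00j, -0.28+0.00j], [(-0.61+0j), 0.15-0.00j, (0.15+0j), 0.83+0.00j], [0.42+0.00j, -0.39+0.05j, (-0.39-0.05j), 0.32+0.00j]]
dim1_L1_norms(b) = [11.33, 17.9, 13.83, 13.61]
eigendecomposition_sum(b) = [[-0.17+0.00j, (-0.66-0j), (-0.57+0j), (0.72+0j)], [1.26+0.00j, (4.9+0j), 4.25-0.00j, (-5.34-0j)], [1.17+0.00j, 4.54+0.00j, (3.94-0j), (-4.94-0j)], [(-0.79+0j), (-3.08-0j), -2.68+0.00j, (3.36+0j)]] + [[-3.35+8.39j,(0.65+4.01j),-1.20+1.98j,-0.01+7.49j],[-0.43-10.49j,-2.59-3.94j,(0.33-2.67j),(-3.54-7.95j)],[(0.15+2.28j),0.58+0.85j,-0.06+0.58j,0.81+1.71j],[(-1.07-5.83j),(-1.76-2j),-0.03-1.52j,(-2.61-4.16j)]] + [[(-3.35-8.39j), (0.65-4.01j), -1.20-1.98j, (-0.01-7.49j)], [(-0.43+10.49j), -2.59+3.94j, (0.33+2.67j), -3.54+7.95j], [0.15-2.28j, (0.58-0.85j), -0.06-0.58j, (0.81-1.71j)], [-1.07+5.83j, -1.76+2.00j, (-0.03+1.52j), -2.61+4.16j]] + [[(0.08+0j), 0.18+0.00j, (-0.44+0j), (-0.38+0j)],  [0.06+0.00j, 0.14+0.00j, -0.35+0.00j, -0.30+0.00j],  [(-0.19-0j), (-0.42-0j), 1.04-0.00j, (0.9-0j)],  [(-0.07-0j), (-0.17-0j), (0.41-0j), 0.35-0.00j]]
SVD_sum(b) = [[-0.53, -0.49, -1.40, 2.50], [2.32, 2.14, 6.16, -11.0], [0.97, 0.9, 2.58, -4.61], [-0.26, -0.24, -0.7, 1.25]] + [[-1.83,-2.58,-1.28,-1.61], [-1.82,-2.56,-1.27,-1.59], [2.36,3.31,1.64,2.06], [-3.66,-5.14,-2.55,-3.2]] + [[-4.47, 3.85, -0.64, -0.55], [-0.19, 0.16, -0.03, -0.02], [-1.62, 1.39, -0.23, -0.20], [1.29, -1.11, 0.19, 0.16]] + [[0.04, 0.03, -0.08, -0.03], [0.15, 0.11, -0.30, -0.11], [-0.44, -0.32, 0.86, 0.33], [-0.38, -0.28, 0.75, 0.28]]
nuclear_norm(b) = 32.92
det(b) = 1454.88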